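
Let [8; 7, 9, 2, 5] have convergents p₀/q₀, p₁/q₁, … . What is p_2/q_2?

521/64

Using pₖ = aₖpₖ₋₁ + pₖ₋₂, qₖ = aₖqₖ₋₁ + qₖ₋₂ (with p₋₁=1, p₋₂=0, q₋₁=0, q₋₂=1):
  k=0: a=8, p=8, q=1
  k=1: a=7, p=57, q=7
  k=2: a=9, p=521, q=64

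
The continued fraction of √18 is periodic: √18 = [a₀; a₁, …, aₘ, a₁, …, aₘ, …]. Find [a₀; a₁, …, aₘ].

a₀ = ⌊√18⌋ = 4.
With m₀=0, d₀=1 and mₖ₊₁ = dₖaₖ − mₖ, dₖ₊₁ = (n − mₖ₊₁²)/dₖ, aₖ₊₁ = ⌊(a₀+mₖ₊₁)/dₖ₊₁⌋:
  k=1: m=4, d=2, a=4
  k=2: m=4, d=1, a=8
d=1 and a=2a₀=8 at k=2, so the next step gives (m, d) = (4, 2) again — its k=1 value — and the period has length 2.

[4; 4, 8]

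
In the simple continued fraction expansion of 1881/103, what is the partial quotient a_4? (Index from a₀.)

2

1881 = 18·103 + 27   →  a_0 = 18
103 = 3·27 + 22   →  a_1 = 3
27 = 1·22 + 5   →  a_2 = 1
22 = 4·5 + 2   →  a_3 = 4
5 = 2·2 + 1   →  a_4 = 2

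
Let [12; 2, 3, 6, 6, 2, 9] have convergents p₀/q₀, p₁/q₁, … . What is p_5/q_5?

Using pₖ = aₖpₖ₋₁ + pₖ₋₂, qₖ = aₖqₖ₋₁ + qₖ₋₂ (with p₋₁=1, p₋₂=0, q₋₁=0, q₋₂=1):
  k=0: a=12, p=12, q=1
  k=1: a=2, p=25, q=2
  k=2: a=3, p=87, q=7
  k=3: a=6, p=547, q=44
  k=4: a=6, p=3369, q=271
  k=5: a=2, p=7285, q=586

7285/586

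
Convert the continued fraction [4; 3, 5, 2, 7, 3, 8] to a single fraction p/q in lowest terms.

29358/6805

Fold from the inside: start with 8/1.
  3 + 1/8 = 25/8
  7 + 8/25 = 183/25
  2 + 25/183 = 391/183
  5 + 183/391 = 2138/391
  3 + 391/2138 = 6805/2138
  4 + 2138/6805 = 29358/6805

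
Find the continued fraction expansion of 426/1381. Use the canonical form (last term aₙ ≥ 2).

[0; 3, 4, 7, 2, 1, 4]

426 = 0*1381 + 426
1381 = 3*426 + 103
426 = 4*103 + 14
103 = 7*14 + 5
14 = 2*5 + 4
5 = 1*4 + 1
4 = 4*1 + 0  (stop)
So 426/1381 = [0; 3, 4, 7, 2, 1, 4].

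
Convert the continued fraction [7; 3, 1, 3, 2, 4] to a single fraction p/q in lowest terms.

Fold from the inside: start with 4/1.
  2 + 1/4 = 9/4
  3 + 4/9 = 31/9
  1 + 9/31 = 40/31
  3 + 31/40 = 151/40
  7 + 40/151 = 1097/151

1097/151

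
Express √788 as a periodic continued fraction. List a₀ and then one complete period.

a₀ = ⌊√788⌋ = 28.
With m₀=0, d₀=1 and mₖ₊₁ = dₖaₖ − mₖ, dₖ₊₁ = (n − mₖ₊₁²)/dₖ, aₖ₊₁ = ⌊(a₀+mₖ₊₁)/dₖ₊₁⌋:
  k=1: m=28, d=4, a=14
  k=2: m=28, d=1, a=56
d=1 and a=2a₀=56 at k=2, so the next step gives (m, d) = (28, 4) again — its k=1 value — and the period has length 2.

[28; 14, 56]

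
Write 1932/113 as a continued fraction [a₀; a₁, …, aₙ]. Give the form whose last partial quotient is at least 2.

[17; 10, 3, 1, 2]

1932 = 17×113 + 11
113 = 10×11 + 3
11 = 3×3 + 2
3 = 1×2 + 1
2 = 2×1 + 0  (stop)
So 1932/113 = [17; 10, 3, 1, 2].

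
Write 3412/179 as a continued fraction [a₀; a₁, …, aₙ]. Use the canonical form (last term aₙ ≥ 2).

[19; 16, 3, 1, 2]

3412 = 19×179 + 11
179 = 16×11 + 3
11 = 3×3 + 2
3 = 1×2 + 1
2 = 2×1 + 0  (stop)
So 3412/179 = [19; 16, 3, 1, 2].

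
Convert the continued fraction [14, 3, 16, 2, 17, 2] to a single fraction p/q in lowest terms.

Fold from the inside: start with 2/1.
  17 + 1/2 = 35/2
  2 + 2/35 = 72/35
  16 + 35/72 = 1187/72
  3 + 72/1187 = 3633/1187
  14 + 1187/3633 = 52049/3633

52049/3633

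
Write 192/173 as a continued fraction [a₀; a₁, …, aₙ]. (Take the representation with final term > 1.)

192 = 1×173 + 19
173 = 9×19 + 2
19 = 9×2 + 1
2 = 2×1 + 0  (stop)
So 192/173 = [1; 9, 9, 2].

[1; 9, 9, 2]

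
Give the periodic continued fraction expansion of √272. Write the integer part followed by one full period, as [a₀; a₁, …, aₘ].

[16; 2, 32]

a₀ = ⌊√272⌋ = 16.
With m₀=0, d₀=1 and mₖ₊₁ = dₖaₖ − mₖ, dₖ₊₁ = (n − mₖ₊₁²)/dₖ, aₖ₊₁ = ⌊(a₀+mₖ₊₁)/dₖ₊₁⌋:
  k=1: m=16, d=16, a=2
  k=2: m=16, d=1, a=32
d=1 and a=2a₀=32 at k=2, so the next step gives (m, d) = (16, 16) again — its k=1 value — and the period has length 2.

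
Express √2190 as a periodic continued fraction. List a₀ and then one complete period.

a₀ = ⌊√2190⌋ = 46.
With m₀=0, d₀=1 and mₖ₊₁ = dₖaₖ − mₖ, dₖ₊₁ = (n − mₖ₊₁²)/dₖ, aₖ₊₁ = ⌊(a₀+mₖ₊₁)/dₖ₊₁⌋:
  k=1: m=46, d=74, a=1
  k=2: m=28, d=19, a=3
  k=3: m=29, d=71, a=1
  k=4: m=42, d=6, a=14
  k=5: m=42, d=71, a=1
  k=6: m=29, d=19, a=3
  k=7: m=28, d=74, a=1
  k=8: m=46, d=1, a=92
d=1 and a=2a₀=92 at k=8, so the next step gives (m, d) = (46, 74) again — its k=1 value — and the period has length 8.

[46; 1, 3, 1, 14, 1, 3, 1, 92]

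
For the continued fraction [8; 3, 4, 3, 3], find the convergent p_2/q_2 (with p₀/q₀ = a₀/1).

Using pₖ = aₖpₖ₋₁ + pₖ₋₂, qₖ = aₖqₖ₋₁ + qₖ₋₂ (with p₋₁=1, p₋₂=0, q₋₁=0, q₋₂=1):
  k=0: a=8, p=8, q=1
  k=1: a=3, p=25, q=3
  k=2: a=4, p=108, q=13

108/13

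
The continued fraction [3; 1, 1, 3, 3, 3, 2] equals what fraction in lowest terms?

624/175

Using pₖ = aₖpₖ₋₁ + pₖ₋₂ and qₖ = aₖqₖ₋₁ + qₖ₋₂:
  k=0: a=3, p=3, q=1
  k=1: a=1, p=4, q=1
  k=2: a=1, p=7, q=2
  k=3: a=3, p=25, q=7
  k=4: a=3, p=82, q=23
  k=5: a=3, p=271, q=76
  k=6: a=2, p=624, q=175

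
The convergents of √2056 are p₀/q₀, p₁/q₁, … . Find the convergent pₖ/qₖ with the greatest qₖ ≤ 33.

1451/32

√2056 = [45; 2, 1, 10, 1, 2, 90, …] (period length 6).
Convergents:
  p_0/q_0 = 45/1
  p_1/q_1 = 91/2
  p_2/q_2 = 136/3
  p_3/q_3 = 1451/32
  p_4/q_4 = 1587/35
q_3 = 32 ≤ 33 < 35 = q_4, so the answer is 1451/32.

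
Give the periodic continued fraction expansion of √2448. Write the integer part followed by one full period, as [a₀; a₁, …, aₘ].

[49; 2, 10, 2, 98]

a₀ = ⌊√2448⌋ = 49.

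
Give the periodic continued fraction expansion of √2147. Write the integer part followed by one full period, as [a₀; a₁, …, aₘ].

a₀ = ⌊√2147⌋ = 46.
With m₀=0, d₀=1 and mₖ₊₁ = dₖaₖ − mₖ, dₖ₊₁ = (n − mₖ₊₁²)/dₖ, aₖ₊₁ = ⌊(a₀+mₖ₊₁)/dₖ₊₁⌋:
  k=1: m=46, d=31, a=2
  k=2: m=16, d=61, a=1
  k=3: m=45, d=2, a=45
  k=4: m=45, d=61, a=1
  k=5: m=16, d=31, a=2
  k=6: m=46, d=1, a=92
d=1 and a=2a₀=92 at k=6, so the next step gives (m, d) = (46, 31) again — its k=1 value — and the period has length 6.

[46; 2, 1, 45, 1, 2, 92]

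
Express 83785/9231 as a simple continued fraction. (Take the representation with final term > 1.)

[9; 13, 13, 3, 8, 2]

83785 = 9*9231 + 706
9231 = 13*706 + 53
706 = 13*53 + 17
53 = 3*17 + 2
17 = 8*2 + 1
2 = 2*1 + 0  (stop)
So 83785/9231 = [9; 13, 13, 3, 8, 2].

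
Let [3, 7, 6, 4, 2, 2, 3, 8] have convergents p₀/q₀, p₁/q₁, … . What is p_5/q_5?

Using pₖ = aₖpₖ₋₁ + pₖ₋₂, qₖ = aₖqₖ₋₁ + qₖ₋₂ (with p₋₁=1, p₋₂=0, q₋₁=0, q₋₂=1):
  k=0: a=3, p=3, q=1
  k=1: a=7, p=22, q=7
  k=2: a=6, p=135, q=43
  k=3: a=4, p=562, q=179
  k=4: a=2, p=1259, q=401
  k=5: a=2, p=3080, q=981

3080/981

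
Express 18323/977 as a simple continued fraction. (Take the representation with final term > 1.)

[18; 1, 3, 14, 8, 2]

18323 = 18·977 + 737
977 = 1·737 + 240
737 = 3·240 + 17
240 = 14·17 + 2
17 = 8·2 + 1
2 = 2·1 + 0  (stop)
So 18323/977 = [18; 1, 3, 14, 8, 2].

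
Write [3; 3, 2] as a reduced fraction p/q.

23/7

Fold from the inside: start with 2/1.
  3 + 1/2 = 7/2
  3 + 2/7 = 23/7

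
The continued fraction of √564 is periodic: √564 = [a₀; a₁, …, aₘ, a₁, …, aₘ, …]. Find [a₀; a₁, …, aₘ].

[23; 1, 2, 1, 46]

a₀ = ⌊√564⌋ = 23.
With m₀=0, d₀=1 and mₖ₊₁ = dₖaₖ − mₖ, dₖ₊₁ = (n − mₖ₊₁²)/dₖ, aₖ₊₁ = ⌊(a₀+mₖ₊₁)/dₖ₊₁⌋:
  k=1: m=23, d=35, a=1
  k=2: m=12, d=12, a=2
  k=3: m=12, d=35, a=1
  k=4: m=23, d=1, a=46
d=1 and a=2a₀=46 at k=4, so the next step gives (m, d) = (23, 35) again — its k=1 value — and the period has length 4.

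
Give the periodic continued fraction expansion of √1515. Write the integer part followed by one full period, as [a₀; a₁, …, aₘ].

a₀ = ⌊√1515⌋ = 38.
With m₀=0, d₀=1 and mₖ₊₁ = dₖaₖ − mₖ, dₖ₊₁ = (n − mₖ₊₁²)/dₖ, aₖ₊₁ = ⌊(a₀+mₖ₊₁)/dₖ₊₁⌋:
  k=1: m=38, d=71, a=1
  k=2: m=33, d=6, a=11
  k=3: m=33, d=71, a=1
  k=4: m=38, d=1, a=76
d=1 and a=2a₀=76 at k=4, so the next step gives (m, d) = (38, 71) again — its k=1 value — and the period has length 4.

[38; 1, 11, 1, 76]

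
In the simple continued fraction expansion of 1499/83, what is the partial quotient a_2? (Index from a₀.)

1

1499 = 18·83 + 5   →  a_0 = 18
83 = 16·5 + 3   →  a_1 = 16
5 = 1·3 + 2   →  a_2 = 1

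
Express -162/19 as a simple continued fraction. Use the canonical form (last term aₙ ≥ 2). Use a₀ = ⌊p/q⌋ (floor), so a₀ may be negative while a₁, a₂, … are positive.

-162 = -9*19 + 9
19 = 2*9 + 1
9 = 9*1 + 0  (stop)
So -162/19 = [-9; 2, 9].

[-9; 2, 9]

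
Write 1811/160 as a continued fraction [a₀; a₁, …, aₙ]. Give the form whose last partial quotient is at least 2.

[11; 3, 7, 3, 2]

1811 = 11·160 + 51
160 = 3·51 + 7
51 = 7·7 + 2
7 = 3·2 + 1
2 = 2·1 + 0  (stop)
So 1811/160 = [11; 3, 7, 3, 2].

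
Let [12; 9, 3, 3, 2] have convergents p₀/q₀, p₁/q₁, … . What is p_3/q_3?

Using pₖ = aₖpₖ₋₁ + pₖ₋₂, qₖ = aₖqₖ₋₁ + qₖ₋₂ (with p₋₁=1, p₋₂=0, q₋₁=0, q₋₂=1):
  k=0: a=12, p=12, q=1
  k=1: a=9, p=109, q=9
  k=2: a=3, p=339, q=28
  k=3: a=3, p=1126, q=93

1126/93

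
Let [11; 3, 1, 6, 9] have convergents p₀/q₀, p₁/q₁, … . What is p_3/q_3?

Using pₖ = aₖpₖ₋₁ + pₖ₋₂, qₖ = aₖqₖ₋₁ + qₖ₋₂ (with p₋₁=1, p₋₂=0, q₋₁=0, q₋₂=1):
  k=0: a=11, p=11, q=1
  k=1: a=3, p=34, q=3
  k=2: a=1, p=45, q=4
  k=3: a=6, p=304, q=27

304/27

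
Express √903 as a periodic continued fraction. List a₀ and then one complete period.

[30; 20, 60]

a₀ = ⌊√903⌋ = 30.
With m₀=0, d₀=1 and mₖ₊₁ = dₖaₖ − mₖ, dₖ₊₁ = (n − mₖ₊₁²)/dₖ, aₖ₊₁ = ⌊(a₀+mₖ₊₁)/dₖ₊₁⌋:
  k=1: m=30, d=3, a=20
  k=2: m=30, d=1, a=60
d=1 and a=2a₀=60 at k=2, so the next step gives (m, d) = (30, 3) again — its k=1 value — and the period has length 2.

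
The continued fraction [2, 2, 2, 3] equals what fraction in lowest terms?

Fold from the inside: start with 3/1.
  2 + 1/3 = 7/3
  2 + 3/7 = 17/7
  2 + 7/17 = 41/17

41/17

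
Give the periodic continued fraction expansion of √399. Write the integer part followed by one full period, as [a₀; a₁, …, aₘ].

a₀ = ⌊√399⌋ = 19.
With m₀=0, d₀=1 and mₖ₊₁ = dₖaₖ − mₖ, dₖ₊₁ = (n − mₖ₊₁²)/dₖ, aₖ₊₁ = ⌊(a₀+mₖ₊₁)/dₖ₊₁⌋:
  k=1: m=19, d=38, a=1
  k=2: m=19, d=1, a=38
d=1 and a=2a₀=38 at k=2, so the next step gives (m, d) = (19, 38) again — its k=1 value — and the period has length 2.

[19; 1, 38]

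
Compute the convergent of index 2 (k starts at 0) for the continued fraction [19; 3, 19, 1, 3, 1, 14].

Using pₖ = aₖpₖ₋₁ + pₖ₋₂, qₖ = aₖqₖ₋₁ + qₖ₋₂ (with p₋₁=1, p₋₂=0, q₋₁=0, q₋₂=1):
  k=0: a=19, p=19, q=1
  k=1: a=3, p=58, q=3
  k=2: a=19, p=1121, q=58

1121/58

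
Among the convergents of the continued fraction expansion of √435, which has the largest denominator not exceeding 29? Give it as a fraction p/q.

146/7

√435 = [20; 1, 5, 1, 40, …] (period length 4).
Convergents:
  p_0/q_0 = 20/1
  p_1/q_1 = 21/1
  p_2/q_2 = 125/6
  p_3/q_3 = 146/7
  p_4/q_4 = 5965/286
q_3 = 7 ≤ 29 < 286 = q_4, so the answer is 146/7.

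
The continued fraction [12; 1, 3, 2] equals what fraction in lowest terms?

Fold from the inside: start with 2/1.
  3 + 1/2 = 7/2
  1 + 2/7 = 9/7
  12 + 7/9 = 115/9

115/9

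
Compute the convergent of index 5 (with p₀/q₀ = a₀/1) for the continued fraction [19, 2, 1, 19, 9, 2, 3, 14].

21795/1127

Using pₖ = aₖpₖ₋₁ + pₖ₋₂, qₖ = aₖqₖ₋₁ + qₖ₋₂ (with p₋₁=1, p₋₂=0, q₋₁=0, q₋₂=1):
  k=0: a=19, p=19, q=1
  k=1: a=2, p=39, q=2
  k=2: a=1, p=58, q=3
  k=3: a=19, p=1141, q=59
  k=4: a=9, p=10327, q=534
  k=5: a=2, p=21795, q=1127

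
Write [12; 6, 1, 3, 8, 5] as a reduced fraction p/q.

Using pₖ = aₖpₖ₋₁ + pₖ₋₂ and qₖ = aₖqₖ₋₁ + qₖ₋₂:
  k=0: a=12, p=12, q=1
  k=1: a=6, p=73, q=6
  k=2: a=1, p=85, q=7
  k=3: a=3, p=328, q=27
  k=4: a=8, p=2709, q=223
  k=5: a=5, p=13873, q=1142

13873/1142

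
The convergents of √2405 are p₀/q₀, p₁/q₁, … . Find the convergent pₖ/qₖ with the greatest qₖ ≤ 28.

1226/25

√2405 = [49; 24, 1, 1, 24, 98, …] (period length 5).
Convergents:
  p_0/q_0 = 49/1
  p_1/q_1 = 1177/24
  p_2/q_2 = 1226/25
  p_3/q_3 = 2403/49
q_2 = 25 ≤ 28 < 49 = q_3, so the answer is 1226/25.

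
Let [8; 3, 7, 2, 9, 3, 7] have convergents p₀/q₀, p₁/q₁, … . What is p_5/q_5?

11497/1382

Using pₖ = aₖpₖ₋₁ + pₖ₋₂, qₖ = aₖqₖ₋₁ + qₖ₋₂ (with p₋₁=1, p₋₂=0, q₋₁=0, q₋₂=1):
  k=0: a=8, p=8, q=1
  k=1: a=3, p=25, q=3
  k=2: a=7, p=183, q=22
  k=3: a=2, p=391, q=47
  k=4: a=9, p=3702, q=445
  k=5: a=3, p=11497, q=1382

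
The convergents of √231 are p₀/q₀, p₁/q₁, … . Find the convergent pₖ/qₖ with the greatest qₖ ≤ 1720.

√231 = [15; 5, 30, …] (period length 2).
Convergents:
  p_0/q_0 = 15/1
  p_1/q_1 = 76/5
  p_2/q_2 = 2295/151
  p_3/q_3 = 11551/760
  p_4/q_4 = 348825/22951
q_3 = 760 ≤ 1720 < 22951 = q_4, so the answer is 11551/760.

11551/760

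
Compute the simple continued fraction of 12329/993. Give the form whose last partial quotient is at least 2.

12329 = 12·993 + 413
993 = 2·413 + 167
413 = 2·167 + 79
167 = 2·79 + 9
79 = 8·9 + 7
9 = 1·7 + 2
7 = 3·2 + 1
2 = 2·1 + 0  (stop)
So 12329/993 = [12; 2, 2, 2, 8, 1, 3, 2].

[12; 2, 2, 2, 8, 1, 3, 2]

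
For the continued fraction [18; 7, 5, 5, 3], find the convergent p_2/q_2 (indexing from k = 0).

Using pₖ = aₖpₖ₋₁ + pₖ₋₂, qₖ = aₖqₖ₋₁ + qₖ₋₂ (with p₋₁=1, p₋₂=0, q₋₁=0, q₋₂=1):
  k=0: a=18, p=18, q=1
  k=1: a=7, p=127, q=7
  k=2: a=5, p=653, q=36

653/36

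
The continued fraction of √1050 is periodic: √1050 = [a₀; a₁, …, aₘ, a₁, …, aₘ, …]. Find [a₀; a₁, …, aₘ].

a₀ = ⌊√1050⌋ = 32.
With m₀=0, d₀=1 and mₖ₊₁ = dₖaₖ − mₖ, dₖ₊₁ = (n − mₖ₊₁²)/dₖ, aₖ₊₁ = ⌊(a₀+mₖ₊₁)/dₖ₊₁⌋:
  k=1: m=32, d=26, a=2
  k=2: m=20, d=25, a=2
  k=3: m=30, d=6, a=10
  k=4: m=30, d=25, a=2
  k=5: m=20, d=26, a=2
  k=6: m=32, d=1, a=64
d=1 and a=2a₀=64 at k=6, so the next step gives (m, d) = (32, 26) again — its k=1 value — and the period has length 6.

[32; 2, 2, 10, 2, 2, 64]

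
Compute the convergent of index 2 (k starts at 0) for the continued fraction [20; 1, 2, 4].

Using pₖ = aₖpₖ₋₁ + pₖ₋₂, qₖ = aₖqₖ₋₁ + qₖ₋₂ (with p₋₁=1, p₋₂=0, q₋₁=0, q₋₂=1):
  k=0: a=20, p=20, q=1
  k=1: a=1, p=21, q=1
  k=2: a=2, p=62, q=3

62/3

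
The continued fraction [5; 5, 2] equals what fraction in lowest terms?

57/11

Using pₖ = aₖpₖ₋₁ + pₖ₋₂ and qₖ = aₖqₖ₋₁ + qₖ₋₂:
  k=0: a=5, p=5, q=1
  k=1: a=5, p=26, q=5
  k=2: a=2, p=57, q=11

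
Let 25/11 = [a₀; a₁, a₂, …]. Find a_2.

1

25 = 2·11 + 3   →  a_0 = 2
11 = 3·3 + 2   →  a_1 = 3
3 = 1·2 + 1   →  a_2 = 1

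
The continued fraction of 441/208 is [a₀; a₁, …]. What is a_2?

3

441 = 2·208 + 25   →  a_0 = 2
208 = 8·25 + 8   →  a_1 = 8
25 = 3·8 + 1   →  a_2 = 3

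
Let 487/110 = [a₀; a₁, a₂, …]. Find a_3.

487 = 4·110 + 47   →  a_0 = 4
110 = 2·47 + 16   →  a_1 = 2
47 = 2·16 + 15   →  a_2 = 2
16 = 1·15 + 1   →  a_3 = 1

1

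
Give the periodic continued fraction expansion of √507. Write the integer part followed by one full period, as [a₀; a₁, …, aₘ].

[22; 1, 1, 14, 1, 1, 44]

a₀ = ⌊√507⌋ = 22.
With m₀=0, d₀=1 and mₖ₊₁ = dₖaₖ − mₖ, dₖ₊₁ = (n − mₖ₊₁²)/dₖ, aₖ₊₁ = ⌊(a₀+mₖ₊₁)/dₖ₊₁⌋:
  k=1: m=22, d=23, a=1
  k=2: m=1, d=22, a=1
  k=3: m=21, d=3, a=14
  k=4: m=21, d=22, a=1
  k=5: m=1, d=23, a=1
  k=6: m=22, d=1, a=44
d=1 and a=2a₀=44 at k=6, so the next step gives (m, d) = (22, 23) again — its k=1 value — and the period has length 6.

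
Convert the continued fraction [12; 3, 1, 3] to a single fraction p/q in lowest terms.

Using pₖ = aₖpₖ₋₁ + pₖ₋₂ and qₖ = aₖqₖ₋₁ + qₖ₋₂:
  k=0: a=12, p=12, q=1
  k=1: a=3, p=37, q=3
  k=2: a=1, p=49, q=4
  k=3: a=3, p=184, q=15

184/15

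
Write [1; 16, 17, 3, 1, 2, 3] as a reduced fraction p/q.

Using pₖ = aₖpₖ₋₁ + pₖ₋₂ and qₖ = aₖqₖ₋₁ + qₖ₋₂:
  k=0: a=1, p=1, q=1
  k=1: a=16, p=17, q=16
  k=2: a=17, p=290, q=273
  k=3: a=3, p=887, q=835
  k=4: a=1, p=1177, q=1108
  k=5: a=2, p=3241, q=3051
  k=6: a=3, p=10900, q=10261

10900/10261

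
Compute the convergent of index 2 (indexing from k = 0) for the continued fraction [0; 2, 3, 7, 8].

3/7

Using pₖ = aₖpₖ₋₁ + pₖ₋₂, qₖ = aₖqₖ₋₁ + qₖ₋₂ (with p₋₁=1, p₋₂=0, q₋₁=0, q₋₂=1):
  k=0: a=0, p=0, q=1
  k=1: a=2, p=1, q=2
  k=2: a=3, p=3, q=7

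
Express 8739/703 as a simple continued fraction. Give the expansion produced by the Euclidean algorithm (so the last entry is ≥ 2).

[12; 2, 3, 8, 12]

8739 = 12·703 + 303
703 = 2·303 + 97
303 = 3·97 + 12
97 = 8·12 + 1
12 = 12·1 + 0  (stop)
So 8739/703 = [12; 2, 3, 8, 12].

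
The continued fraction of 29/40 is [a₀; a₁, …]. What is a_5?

1

29 = 0·40 + 29   →  a_0 = 0
40 = 1·29 + 11   →  a_1 = 1
29 = 2·11 + 7   →  a_2 = 2
11 = 1·7 + 4   →  a_3 = 1
7 = 1·4 + 3   →  a_4 = 1
4 = 1·3 + 1   →  a_5 = 1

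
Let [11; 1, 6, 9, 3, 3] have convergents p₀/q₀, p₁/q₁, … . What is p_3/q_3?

759/64

Using pₖ = aₖpₖ₋₁ + pₖ₋₂, qₖ = aₖqₖ₋₁ + qₖ₋₂ (with p₋₁=1, p₋₂=0, q₋₁=0, q₋₂=1):
  k=0: a=11, p=11, q=1
  k=1: a=1, p=12, q=1
  k=2: a=6, p=83, q=7
  k=3: a=9, p=759, q=64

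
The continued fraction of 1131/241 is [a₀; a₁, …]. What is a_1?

1

1131 = 4·241 + 167   →  a_0 = 4
241 = 1·167 + 74   →  a_1 = 1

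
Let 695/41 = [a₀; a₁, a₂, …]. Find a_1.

1

695 = 16·41 + 39   →  a_0 = 16
41 = 1·39 + 2   →  a_1 = 1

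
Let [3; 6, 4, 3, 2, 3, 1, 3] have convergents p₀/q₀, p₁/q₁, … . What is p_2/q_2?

79/25

Using pₖ = aₖpₖ₋₁ + pₖ₋₂, qₖ = aₖqₖ₋₁ + qₖ₋₂ (with p₋₁=1, p₋₂=0, q₋₁=0, q₋₂=1):
  k=0: a=3, p=3, q=1
  k=1: a=6, p=19, q=6
  k=2: a=4, p=79, q=25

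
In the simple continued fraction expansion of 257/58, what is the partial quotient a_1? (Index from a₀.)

2

257 = 4·58 + 25   →  a_0 = 4
58 = 2·25 + 8   →  a_1 = 2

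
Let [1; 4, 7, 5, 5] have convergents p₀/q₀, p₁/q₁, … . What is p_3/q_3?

185/149

Using pₖ = aₖpₖ₋₁ + pₖ₋₂, qₖ = aₖqₖ₋₁ + qₖ₋₂ (with p₋₁=1, p₋₂=0, q₋₁=0, q₋₂=1):
  k=0: a=1, p=1, q=1
  k=1: a=4, p=5, q=4
  k=2: a=7, p=36, q=29
  k=3: a=5, p=185, q=149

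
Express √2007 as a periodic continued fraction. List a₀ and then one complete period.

[44; 1, 3, 1, 88]

a₀ = ⌊√2007⌋ = 44.
With m₀=0, d₀=1 and mₖ₊₁ = dₖaₖ − mₖ, dₖ₊₁ = (n − mₖ₊₁²)/dₖ, aₖ₊₁ = ⌊(a₀+mₖ₊₁)/dₖ₊₁⌋:
  k=1: m=44, d=71, a=1
  k=2: m=27, d=18, a=3
  k=3: m=27, d=71, a=1
  k=4: m=44, d=1, a=88
d=1 and a=2a₀=88 at k=4, so the next step gives (m, d) = (44, 71) again — its k=1 value — and the period has length 4.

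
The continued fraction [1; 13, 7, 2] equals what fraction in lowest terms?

Using pₖ = aₖpₖ₋₁ + pₖ₋₂ and qₖ = aₖqₖ₋₁ + qₖ₋₂:
  k=0: a=1, p=1, q=1
  k=1: a=13, p=14, q=13
  k=2: a=7, p=99, q=92
  k=3: a=2, p=212, q=197

212/197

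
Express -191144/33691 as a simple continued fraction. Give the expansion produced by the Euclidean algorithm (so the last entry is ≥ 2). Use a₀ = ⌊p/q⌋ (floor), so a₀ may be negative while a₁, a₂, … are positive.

-191144 = -6×33691 + 11002
33691 = 3×11002 + 685
11002 = 16×685 + 42
685 = 16×42 + 13
42 = 3×13 + 3
13 = 4×3 + 1
3 = 3×1 + 0  (stop)
So -191144/33691 = [-6; 3, 16, 16, 3, 4, 3].

[-6; 3, 16, 16, 3, 4, 3]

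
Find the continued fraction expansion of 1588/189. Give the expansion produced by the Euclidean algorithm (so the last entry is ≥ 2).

1588 = 8×189 + 76
189 = 2×76 + 37
76 = 2×37 + 2
37 = 18×2 + 1
2 = 2×1 + 0  (stop)
So 1588/189 = [8; 2, 2, 18, 2].

[8; 2, 2, 18, 2]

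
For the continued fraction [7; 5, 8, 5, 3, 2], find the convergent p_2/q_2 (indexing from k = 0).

295/41

Using pₖ = aₖpₖ₋₁ + pₖ₋₂, qₖ = aₖqₖ₋₁ + qₖ₋₂ (with p₋₁=1, p₋₂=0, q₋₁=0, q₋₂=1):
  k=0: a=7, p=7, q=1
  k=1: a=5, p=36, q=5
  k=2: a=8, p=295, q=41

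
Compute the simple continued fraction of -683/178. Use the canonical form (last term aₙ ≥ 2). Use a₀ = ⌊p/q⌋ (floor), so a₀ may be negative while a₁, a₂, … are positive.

-683 = -4*178 + 29
178 = 6*29 + 4
29 = 7*4 + 1
4 = 4*1 + 0  (stop)
So -683/178 = [-4; 6, 7, 4].

[-4; 6, 7, 4]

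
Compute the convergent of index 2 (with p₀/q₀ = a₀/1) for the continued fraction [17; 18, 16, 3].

Using pₖ = aₖpₖ₋₁ + pₖ₋₂, qₖ = aₖqₖ₋₁ + qₖ₋₂ (with p₋₁=1, p₋₂=0, q₋₁=0, q₋₂=1):
  k=0: a=17, p=17, q=1
  k=1: a=18, p=307, q=18
  k=2: a=16, p=4929, q=289

4929/289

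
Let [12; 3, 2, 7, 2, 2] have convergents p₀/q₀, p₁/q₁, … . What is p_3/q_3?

Using pₖ = aₖpₖ₋₁ + pₖ₋₂, qₖ = aₖqₖ₋₁ + qₖ₋₂ (with p₋₁=1, p₋₂=0, q₋₁=0, q₋₂=1):
  k=0: a=12, p=12, q=1
  k=1: a=3, p=37, q=3
  k=2: a=2, p=86, q=7
  k=3: a=7, p=639, q=52

639/52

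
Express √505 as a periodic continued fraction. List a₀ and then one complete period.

[22; 2, 8, 2, 44]

a₀ = ⌊√505⌋ = 22.
With m₀=0, d₀=1 and mₖ₊₁ = dₖaₖ − mₖ, dₖ₊₁ = (n − mₖ₊₁²)/dₖ, aₖ₊₁ = ⌊(a₀+mₖ₊₁)/dₖ₊₁⌋:
  k=1: m=22, d=21, a=2
  k=2: m=20, d=5, a=8
  k=3: m=20, d=21, a=2
  k=4: m=22, d=1, a=44
d=1 and a=2a₀=44 at k=4, so the next step gives (m, d) = (22, 21) again — its k=1 value — and the period has length 4.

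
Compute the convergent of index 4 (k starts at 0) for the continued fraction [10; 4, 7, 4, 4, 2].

Using pₖ = aₖpₖ₋₁ + pₖ₋₂, qₖ = aₖqₖ₋₁ + qₖ₋₂ (with p₋₁=1, p₋₂=0, q₋₁=0, q₋₂=1):
  k=0: a=10, p=10, q=1
  k=1: a=4, p=41, q=4
  k=2: a=7, p=297, q=29
  k=3: a=4, p=1229, q=120
  k=4: a=4, p=5213, q=509

5213/509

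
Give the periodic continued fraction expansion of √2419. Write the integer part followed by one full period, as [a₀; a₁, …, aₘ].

a₀ = ⌊√2419⌋ = 49.
With m₀=0, d₀=1 and mₖ₊₁ = dₖaₖ − mₖ, dₖ₊₁ = (n − mₖ₊₁²)/dₖ, aₖ₊₁ = ⌊(a₀+mₖ₊₁)/dₖ₊₁⌋:
  k=1: m=49, d=18, a=5
  k=2: m=41, d=41, a=2
  k=3: m=41, d=18, a=5
  k=4: m=49, d=1, a=98
d=1 and a=2a₀=98 at k=4, so the next step gives (m, d) = (49, 18) again — its k=1 value — and the period has length 4.

[49; 5, 2, 5, 98]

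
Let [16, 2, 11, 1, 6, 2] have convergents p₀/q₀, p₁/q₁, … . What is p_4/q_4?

2851/173

Using pₖ = aₖpₖ₋₁ + pₖ₋₂, qₖ = aₖqₖ₋₁ + qₖ₋₂ (with p₋₁=1, p₋₂=0, q₋₁=0, q₋₂=1):
  k=0: a=16, p=16, q=1
  k=1: a=2, p=33, q=2
  k=2: a=11, p=379, q=23
  k=3: a=1, p=412, q=25
  k=4: a=6, p=2851, q=173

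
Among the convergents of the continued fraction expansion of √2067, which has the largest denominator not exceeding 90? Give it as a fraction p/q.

√2067 = [45; 2, 6, 2, 90, …] (period length 4).
Convergents:
  p_0/q_0 = 45/1
  p_1/q_1 = 91/2
  p_2/q_2 = 591/13
  p_3/q_3 = 1273/28
  p_4/q_4 = 115161/2533
q_3 = 28 ≤ 90 < 2533 = q_4, so the answer is 1273/28.

1273/28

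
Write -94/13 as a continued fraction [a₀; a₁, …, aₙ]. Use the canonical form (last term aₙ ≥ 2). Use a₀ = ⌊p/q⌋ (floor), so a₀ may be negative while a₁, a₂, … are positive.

-94 = -8*13 + 10
13 = 1*10 + 3
10 = 3*3 + 1
3 = 3*1 + 0  (stop)
So -94/13 = [-8; 1, 3, 3].

[-8; 1, 3, 3]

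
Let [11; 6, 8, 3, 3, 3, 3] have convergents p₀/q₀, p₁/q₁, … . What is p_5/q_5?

18721/1677

Using pₖ = aₖpₖ₋₁ + pₖ₋₂, qₖ = aₖqₖ₋₁ + qₖ₋₂ (with p₋₁=1, p₋₂=0, q₋₁=0, q₋₂=1):
  k=0: a=11, p=11, q=1
  k=1: a=6, p=67, q=6
  k=2: a=8, p=547, q=49
  k=3: a=3, p=1708, q=153
  k=4: a=3, p=5671, q=508
  k=5: a=3, p=18721, q=1677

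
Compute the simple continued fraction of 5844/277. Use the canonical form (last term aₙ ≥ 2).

5844 = 21·277 + 27
277 = 10·27 + 7
27 = 3·7 + 6
7 = 1·6 + 1
6 = 6·1 + 0  (stop)
So 5844/277 = [21; 10, 3, 1, 6].

[21; 10, 3, 1, 6]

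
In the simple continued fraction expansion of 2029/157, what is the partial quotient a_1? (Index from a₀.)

2029 = 12·157 + 145   →  a_0 = 12
157 = 1·145 + 12   →  a_1 = 1

1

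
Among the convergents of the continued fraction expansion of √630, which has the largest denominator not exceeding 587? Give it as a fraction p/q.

√630 = [25; 10, 50, …] (period length 2).
Convergents:
  p_0/q_0 = 25/1
  p_1/q_1 = 251/10
  p_2/q_2 = 12575/501
  p_3/q_3 = 126001/5020
q_2 = 501 ≤ 587 < 5020 = q_3, so the answer is 12575/501.

12575/501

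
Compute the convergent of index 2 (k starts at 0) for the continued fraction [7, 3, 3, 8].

73/10

Using pₖ = aₖpₖ₋₁ + pₖ₋₂, qₖ = aₖqₖ₋₁ + qₖ₋₂ (with p₋₁=1, p₋₂=0, q₋₁=0, q₋₂=1):
  k=0: a=7, p=7, q=1
  k=1: a=3, p=22, q=3
  k=2: a=3, p=73, q=10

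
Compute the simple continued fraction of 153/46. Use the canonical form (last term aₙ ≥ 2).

[3; 3, 15]

153 = 3×46 + 15
46 = 3×15 + 1
15 = 15×1 + 0  (stop)
So 153/46 = [3; 3, 15].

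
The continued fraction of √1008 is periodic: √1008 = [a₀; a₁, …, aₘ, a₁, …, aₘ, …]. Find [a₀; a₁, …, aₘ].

a₀ = ⌊√1008⌋ = 31.
With m₀=0, d₀=1 and mₖ₊₁ = dₖaₖ − mₖ, dₖ₊₁ = (n − mₖ₊₁²)/dₖ, aₖ₊₁ = ⌊(a₀+mₖ₊₁)/dₖ₊₁⌋:
  k=1: m=31, d=47, a=1
  k=2: m=16, d=16, a=2
  k=3: m=16, d=47, a=1
  k=4: m=31, d=1, a=62
d=1 and a=2a₀=62 at k=4, so the next step gives (m, d) = (31, 47) again — its k=1 value — and the period has length 4.

[31; 1, 2, 1, 62]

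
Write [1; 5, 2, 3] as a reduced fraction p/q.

Using pₖ = aₖpₖ₋₁ + pₖ₋₂ and qₖ = aₖqₖ₋₁ + qₖ₋₂:
  k=0: a=1, p=1, q=1
  k=1: a=5, p=6, q=5
  k=2: a=2, p=13, q=11
  k=3: a=3, p=45, q=38

45/38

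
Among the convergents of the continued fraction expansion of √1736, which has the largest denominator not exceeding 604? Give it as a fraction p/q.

√1736 = [41; 1, 1, 1, 82, …] (period length 4).
Convergents:
  p_0/q_0 = 41/1
  p_1/q_1 = 42/1
  p_2/q_2 = 83/2
  p_3/q_3 = 125/3
  p_4/q_4 = 10333/248
  p_5/q_5 = 10458/251
  p_6/q_6 = 20791/499
  p_7/q_7 = 31249/750
q_6 = 499 ≤ 604 < 750 = q_7, so the answer is 20791/499.

20791/499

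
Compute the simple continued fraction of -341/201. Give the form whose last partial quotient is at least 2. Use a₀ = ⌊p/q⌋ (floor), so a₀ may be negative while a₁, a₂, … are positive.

[-2; 3, 3, 2, 1, 1, 3]

-341 = -2·201 + 61
201 = 3·61 + 18
61 = 3·18 + 7
18 = 2·7 + 4
7 = 1·4 + 3
4 = 1·3 + 1
3 = 3·1 + 0  (stop)
So -341/201 = [-2; 3, 3, 2, 1, 1, 3].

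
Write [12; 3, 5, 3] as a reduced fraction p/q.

628/51

Using pₖ = aₖpₖ₋₁ + pₖ₋₂ and qₖ = aₖqₖ₋₁ + qₖ₋₂:
  k=0: a=12, p=12, q=1
  k=1: a=3, p=37, q=3
  k=2: a=5, p=197, q=16
  k=3: a=3, p=628, q=51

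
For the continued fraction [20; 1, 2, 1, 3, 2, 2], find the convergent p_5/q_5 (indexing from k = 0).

705/34

Using pₖ = aₖpₖ₋₁ + pₖ₋₂, qₖ = aₖqₖ₋₁ + qₖ₋₂ (with p₋₁=1, p₋₂=0, q₋₁=0, q₋₂=1):
  k=0: a=20, p=20, q=1
  k=1: a=1, p=21, q=1
  k=2: a=2, p=62, q=3
  k=3: a=1, p=83, q=4
  k=4: a=3, p=311, q=15
  k=5: a=2, p=705, q=34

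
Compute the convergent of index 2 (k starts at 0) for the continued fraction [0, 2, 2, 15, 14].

2/5

Using pₖ = aₖpₖ₋₁ + pₖ₋₂, qₖ = aₖqₖ₋₁ + qₖ₋₂ (with p₋₁=1, p₋₂=0, q₋₁=0, q₋₂=1):
  k=0: a=0, p=0, q=1
  k=1: a=2, p=1, q=2
  k=2: a=2, p=2, q=5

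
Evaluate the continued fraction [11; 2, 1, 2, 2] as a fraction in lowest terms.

Fold from the inside: start with 2/1.
  2 + 1/2 = 5/2
  1 + 2/5 = 7/5
  2 + 5/7 = 19/7
  11 + 7/19 = 216/19

216/19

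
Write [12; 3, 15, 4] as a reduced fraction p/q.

2305/187

Fold from the inside: start with 4/1.
  15 + 1/4 = 61/4
  3 + 4/61 = 187/61
  12 + 61/187 = 2305/187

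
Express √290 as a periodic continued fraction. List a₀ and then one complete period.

[17; 34]

a₀ = ⌊√290⌋ = 17.
With m₀=0, d₀=1 and mₖ₊₁ = dₖaₖ − mₖ, dₖ₊₁ = (n − mₖ₊₁²)/dₖ, aₖ₊₁ = ⌊(a₀+mₖ₊₁)/dₖ₊₁⌋:
  k=1: m=17, d=1, a=34
d=1 and a=2a₀=34 at k=1, so the next step gives (m, d) = (17, 1) again — its k=1 value — and the period has length 1.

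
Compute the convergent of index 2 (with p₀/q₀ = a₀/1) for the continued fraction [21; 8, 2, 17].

359/17

Using pₖ = aₖpₖ₋₁ + pₖ₋₂, qₖ = aₖqₖ₋₁ + qₖ₋₂ (with p₋₁=1, p₋₂=0, q₋₁=0, q₋₂=1):
  k=0: a=21, p=21, q=1
  k=1: a=8, p=169, q=8
  k=2: a=2, p=359, q=17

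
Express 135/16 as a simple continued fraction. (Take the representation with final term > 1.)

[8; 2, 3, 2]

135 = 8·16 + 7
16 = 2·7 + 2
7 = 3·2 + 1
2 = 2·1 + 0  (stop)
So 135/16 = [8; 2, 3, 2].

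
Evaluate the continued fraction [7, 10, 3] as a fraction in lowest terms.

Fold from the inside: start with 3/1.
  10 + 1/3 = 31/3
  7 + 3/31 = 220/31

220/31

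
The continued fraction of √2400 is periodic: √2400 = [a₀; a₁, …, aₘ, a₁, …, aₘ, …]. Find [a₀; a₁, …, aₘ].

[48; 1, 96]

a₀ = ⌊√2400⌋ = 48.
With m₀=0, d₀=1 and mₖ₊₁ = dₖaₖ − mₖ, dₖ₊₁ = (n − mₖ₊₁²)/dₖ, aₖ₊₁ = ⌊(a₀+mₖ₊₁)/dₖ₊₁⌋:
  k=1: m=48, d=96, a=1
  k=2: m=48, d=1, a=96
d=1 and a=2a₀=96 at k=2, so the next step gives (m, d) = (48, 96) again — its k=1 value — and the period has length 2.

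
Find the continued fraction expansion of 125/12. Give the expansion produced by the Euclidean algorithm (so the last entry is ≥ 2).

125 = 10·12 + 5
12 = 2·5 + 2
5 = 2·2 + 1
2 = 2·1 + 0  (stop)
So 125/12 = [10; 2, 2, 2].

[10; 2, 2, 2]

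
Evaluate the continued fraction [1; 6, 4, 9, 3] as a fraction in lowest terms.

Fold from the inside: start with 3/1.
  9 + 1/3 = 28/3
  4 + 3/28 = 115/28
  6 + 28/115 = 718/115
  1 + 115/718 = 833/718

833/718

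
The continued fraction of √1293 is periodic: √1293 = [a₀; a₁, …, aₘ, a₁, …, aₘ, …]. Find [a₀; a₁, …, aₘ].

[35; 1, 22, 1, 70]

a₀ = ⌊√1293⌋ = 35.
With m₀=0, d₀=1 and mₖ₊₁ = dₖaₖ − mₖ, dₖ₊₁ = (n − mₖ₊₁²)/dₖ, aₖ₊₁ = ⌊(a₀+mₖ₊₁)/dₖ₊₁⌋:
  k=1: m=35, d=68, a=1
  k=2: m=33, d=3, a=22
  k=3: m=33, d=68, a=1
  k=4: m=35, d=1, a=70
d=1 and a=2a₀=70 at k=4, so the next step gives (m, d) = (35, 68) again — its k=1 value — and the period has length 4.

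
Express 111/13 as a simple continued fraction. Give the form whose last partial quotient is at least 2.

111 = 8×13 + 7
13 = 1×7 + 6
7 = 1×6 + 1
6 = 6×1 + 0  (stop)
So 111/13 = [8; 1, 1, 6].

[8; 1, 1, 6]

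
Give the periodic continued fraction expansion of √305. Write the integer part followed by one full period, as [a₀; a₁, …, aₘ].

[17; 2, 6, 2, 34]

a₀ = ⌊√305⌋ = 17.
With m₀=0, d₀=1 and mₖ₊₁ = dₖaₖ − mₖ, dₖ₊₁ = (n − mₖ₊₁²)/dₖ, aₖ₊₁ = ⌊(a₀+mₖ₊₁)/dₖ₊₁⌋:
  k=1: m=17, d=16, a=2
  k=2: m=15, d=5, a=6
  k=3: m=15, d=16, a=2
  k=4: m=17, d=1, a=34
d=1 and a=2a₀=34 at k=4, so the next step gives (m, d) = (17, 16) again — its k=1 value — and the period has length 4.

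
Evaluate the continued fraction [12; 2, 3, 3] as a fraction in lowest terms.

Fold from the inside: start with 3/1.
  3 + 1/3 = 10/3
  2 + 3/10 = 23/10
  12 + 10/23 = 286/23

286/23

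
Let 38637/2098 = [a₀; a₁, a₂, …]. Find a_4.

38637 = 18·2098 + 873   →  a_0 = 18
2098 = 2·873 + 352   →  a_1 = 2
873 = 2·352 + 169   →  a_2 = 2
352 = 2·169 + 14   →  a_3 = 2
169 = 12·14 + 1   →  a_4 = 12

12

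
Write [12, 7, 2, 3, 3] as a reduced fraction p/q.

2075/171

Fold from the inside: start with 3/1.
  3 + 1/3 = 10/3
  2 + 3/10 = 23/10
  7 + 10/23 = 171/23
  12 + 23/171 = 2075/171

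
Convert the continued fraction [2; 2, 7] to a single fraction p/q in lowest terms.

37/15

Fold from the inside: start with 7/1.
  2 + 1/7 = 15/7
  2 + 7/15 = 37/15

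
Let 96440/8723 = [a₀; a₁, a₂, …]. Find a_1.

17

96440 = 11·8723 + 487   →  a_0 = 11
8723 = 17·487 + 444   →  a_1 = 17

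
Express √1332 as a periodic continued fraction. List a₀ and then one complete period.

a₀ = ⌊√1332⌋ = 36.
With m₀=0, d₀=1 and mₖ₊₁ = dₖaₖ − mₖ, dₖ₊₁ = (n − mₖ₊₁²)/dₖ, aₖ₊₁ = ⌊(a₀+mₖ₊₁)/dₖ₊₁⌋:
  k=1: m=36, d=36, a=2
  k=2: m=36, d=1, a=72
d=1 and a=2a₀=72 at k=2, so the next step gives (m, d) = (36, 36) again — its k=1 value — and the period has length 2.

[36; 2, 72]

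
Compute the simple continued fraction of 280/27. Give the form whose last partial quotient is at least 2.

280 = 10×27 + 10
27 = 2×10 + 7
10 = 1×7 + 3
7 = 2×3 + 1
3 = 3×1 + 0  (stop)
So 280/27 = [10; 2, 1, 2, 3].

[10; 2, 1, 2, 3]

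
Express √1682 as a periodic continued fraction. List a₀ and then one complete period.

a₀ = ⌊√1682⌋ = 41.
With m₀=0, d₀=1 and mₖ₊₁ = dₖaₖ − mₖ, dₖ₊₁ = (n − mₖ₊₁²)/dₖ, aₖ₊₁ = ⌊(a₀+mₖ₊₁)/dₖ₊₁⌋:
  k=1: m=41, d=1, a=82
d=1 and a=2a₀=82 at k=1, so the next step gives (m, d) = (41, 1) again — its k=1 value — and the period has length 1.

[41; 82]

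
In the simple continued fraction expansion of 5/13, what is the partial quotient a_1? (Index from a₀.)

5 = 0·13 + 5   →  a_0 = 0
13 = 2·5 + 3   →  a_1 = 2

2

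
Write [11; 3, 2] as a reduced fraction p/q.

79/7

Fold from the inside: start with 2/1.
  3 + 1/2 = 7/2
  11 + 2/7 = 79/7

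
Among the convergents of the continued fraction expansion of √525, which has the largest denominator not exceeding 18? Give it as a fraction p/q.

252/11

√525 = [22; 1, 10, 2, 10, 1, 44, …] (period length 6).
Convergents:
  p_0/q_0 = 22/1
  p_1/q_1 = 23/1
  p_2/q_2 = 252/11
  p_3/q_3 = 527/23
q_2 = 11 ≤ 18 < 23 = q_3, so the answer is 252/11.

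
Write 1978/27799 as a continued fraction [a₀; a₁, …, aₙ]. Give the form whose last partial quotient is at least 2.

[0; 14, 18, 2, 17, 3]

1978 = 0*27799 + 1978
27799 = 14*1978 + 107
1978 = 18*107 + 52
107 = 2*52 + 3
52 = 17*3 + 1
3 = 3*1 + 0  (stop)
So 1978/27799 = [0; 14, 18, 2, 17, 3].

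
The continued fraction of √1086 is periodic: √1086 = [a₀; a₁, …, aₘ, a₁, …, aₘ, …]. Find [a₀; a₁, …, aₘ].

a₀ = ⌊√1086⌋ = 32.
With m₀=0, d₀=1 and mₖ₊₁ = dₖaₖ − mₖ, dₖ₊₁ = (n − mₖ₊₁²)/dₖ, aₖ₊₁ = ⌊(a₀+mₖ₊₁)/dₖ₊₁⌋:
  k=1: m=32, d=62, a=1
  k=2: m=30, d=3, a=20
  k=3: m=30, d=62, a=1
  k=4: m=32, d=1, a=64
d=1 and a=2a₀=64 at k=4, so the next step gives (m, d) = (32, 62) again — its k=1 value — and the period has length 4.

[32; 1, 20, 1, 64]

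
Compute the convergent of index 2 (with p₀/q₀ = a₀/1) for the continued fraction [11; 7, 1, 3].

Using pₖ = aₖpₖ₋₁ + pₖ₋₂, qₖ = aₖqₖ₋₁ + qₖ₋₂ (with p₋₁=1, p₋₂=0, q₋₁=0, q₋₂=1):
  k=0: a=11, p=11, q=1
  k=1: a=7, p=78, q=7
  k=2: a=1, p=89, q=8

89/8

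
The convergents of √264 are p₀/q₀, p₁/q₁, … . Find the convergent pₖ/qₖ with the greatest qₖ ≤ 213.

2096/129

√264 = [16; 4, 32, …] (period length 2).
Convergents:
  p_0/q_0 = 16/1
  p_1/q_1 = 65/4
  p_2/q_2 = 2096/129
  p_3/q_3 = 8449/520
q_2 = 129 ≤ 213 < 520 = q_3, so the answer is 2096/129.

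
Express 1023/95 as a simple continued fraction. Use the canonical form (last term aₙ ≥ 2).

1023 = 10*95 + 73
95 = 1*73 + 22
73 = 3*22 + 7
22 = 3*7 + 1
7 = 7*1 + 0  (stop)
So 1023/95 = [10; 1, 3, 3, 7].

[10; 1, 3, 3, 7]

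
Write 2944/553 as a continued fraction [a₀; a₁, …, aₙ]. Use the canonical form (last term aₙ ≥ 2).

[5; 3, 11, 5, 3]

2944 = 5×553 + 179
553 = 3×179 + 16
179 = 11×16 + 3
16 = 5×3 + 1
3 = 3×1 + 0  (stop)
So 2944/553 = [5; 3, 11, 5, 3].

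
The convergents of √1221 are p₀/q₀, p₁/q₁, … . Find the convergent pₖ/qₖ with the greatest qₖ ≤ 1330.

21385/612

√1221 = [34; 1, 16, 2, 16, 1, 68, …] (period length 6).
Convergents:
  p_0/q_0 = 34/1
  p_1/q_1 = 35/1
  p_2/q_2 = 594/17
  p_3/q_3 = 1223/35
  p_4/q_4 = 20162/577
  p_5/q_5 = 21385/612
  p_6/q_6 = 1474342/42193
q_5 = 612 ≤ 1330 < 42193 = q_6, so the answer is 21385/612.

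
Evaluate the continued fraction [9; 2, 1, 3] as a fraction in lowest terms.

Fold from the inside: start with 3/1.
  1 + 1/3 = 4/3
  2 + 3/4 = 11/4
  9 + 4/11 = 103/11

103/11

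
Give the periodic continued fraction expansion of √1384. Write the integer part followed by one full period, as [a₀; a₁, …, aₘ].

[37; 4, 1, 17, 1, 4, 74]

a₀ = ⌊√1384⌋ = 37.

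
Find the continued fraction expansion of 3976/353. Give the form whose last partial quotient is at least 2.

3976 = 11·353 + 93
353 = 3·93 + 74
93 = 1·74 + 19
74 = 3·19 + 17
19 = 1·17 + 2
17 = 8·2 + 1
2 = 2·1 + 0  (stop)
So 3976/353 = [11; 3, 1, 3, 1, 8, 2].

[11; 3, 1, 3, 1, 8, 2]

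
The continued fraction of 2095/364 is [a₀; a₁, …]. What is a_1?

2095 = 5·364 + 275   →  a_0 = 5
364 = 1·275 + 89   →  a_1 = 1

1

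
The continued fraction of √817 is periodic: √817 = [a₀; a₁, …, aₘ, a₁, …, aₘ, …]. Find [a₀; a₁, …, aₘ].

a₀ = ⌊√817⌋ = 28.
With m₀=0, d₀=1 and mₖ₊₁ = dₖaₖ − mₖ, dₖ₊₁ = (n − mₖ₊₁²)/dₖ, aₖ₊₁ = ⌊(a₀+mₖ₊₁)/dₖ₊₁⌋:
  k=1: m=28, d=33, a=1
  k=2: m=5, d=24, a=1
  k=3: m=19, d=19, a=2
  k=4: m=19, d=24, a=1
  k=5: m=5, d=33, a=1
  k=6: m=28, d=1, a=56
d=1 and a=2a₀=56 at k=6, so the next step gives (m, d) = (28, 33) again — its k=1 value — and the period has length 6.

[28; 1, 1, 2, 1, 1, 56]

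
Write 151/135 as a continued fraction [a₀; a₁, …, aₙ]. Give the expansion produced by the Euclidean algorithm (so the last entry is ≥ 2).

151 = 1·135 + 16
135 = 8·16 + 7
16 = 2·7 + 2
7 = 3·2 + 1
2 = 2·1 + 0  (stop)
So 151/135 = [1; 8, 2, 3, 2].

[1; 8, 2, 3, 2]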